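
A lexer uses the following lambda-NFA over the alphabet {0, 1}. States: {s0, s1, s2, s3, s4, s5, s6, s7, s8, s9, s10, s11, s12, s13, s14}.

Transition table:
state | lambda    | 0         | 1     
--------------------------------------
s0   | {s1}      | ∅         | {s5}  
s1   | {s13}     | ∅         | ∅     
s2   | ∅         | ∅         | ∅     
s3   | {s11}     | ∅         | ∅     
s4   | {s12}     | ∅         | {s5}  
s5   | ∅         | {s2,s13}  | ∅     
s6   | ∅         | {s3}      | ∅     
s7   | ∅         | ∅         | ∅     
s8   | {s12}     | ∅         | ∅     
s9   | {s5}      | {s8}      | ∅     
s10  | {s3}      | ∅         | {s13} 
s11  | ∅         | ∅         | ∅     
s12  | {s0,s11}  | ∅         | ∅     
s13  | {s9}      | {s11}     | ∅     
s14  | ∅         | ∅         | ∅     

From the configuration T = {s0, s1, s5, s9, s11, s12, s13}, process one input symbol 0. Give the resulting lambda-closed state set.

s5 on 0 → {s2, s13}.
s9 on 0 → {s8}.
s13 on 0 → {s11}.
No 0-transition from s0, s1, s11, s12.
Union after reading 0: {s2, s8, s11, s13}.
Now take the lambda-closure:
From s8 via lambda: add s12.
From s13 via lambda: add s9.
From s9 via lambda: add s5.
From s12 via lambda: add s0.
From s0 via lambda: add s1.
No new states can be added; the closed set is {s0, s1, s2, s5, s8, s9, s11, s12, s13}.

{s0, s1, s2, s5, s8, s9, s11, s12, s13}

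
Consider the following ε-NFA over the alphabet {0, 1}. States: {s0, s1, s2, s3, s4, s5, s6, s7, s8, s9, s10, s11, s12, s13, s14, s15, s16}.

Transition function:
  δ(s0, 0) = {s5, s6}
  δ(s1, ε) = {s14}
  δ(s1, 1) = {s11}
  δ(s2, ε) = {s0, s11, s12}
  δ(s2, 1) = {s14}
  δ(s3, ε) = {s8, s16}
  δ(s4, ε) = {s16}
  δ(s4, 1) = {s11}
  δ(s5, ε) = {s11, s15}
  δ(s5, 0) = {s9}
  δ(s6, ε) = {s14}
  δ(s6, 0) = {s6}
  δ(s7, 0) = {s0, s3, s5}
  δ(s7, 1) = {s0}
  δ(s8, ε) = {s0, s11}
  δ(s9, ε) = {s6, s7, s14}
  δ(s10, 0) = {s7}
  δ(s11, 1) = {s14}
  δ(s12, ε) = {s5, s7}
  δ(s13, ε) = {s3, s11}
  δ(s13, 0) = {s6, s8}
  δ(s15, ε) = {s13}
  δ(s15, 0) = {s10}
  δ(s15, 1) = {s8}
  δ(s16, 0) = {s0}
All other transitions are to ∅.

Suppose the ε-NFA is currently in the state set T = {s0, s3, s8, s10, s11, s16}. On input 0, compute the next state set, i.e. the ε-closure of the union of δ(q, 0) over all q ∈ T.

{s0, s3, s5, s6, s7, s8, s11, s13, s14, s15, s16}

s0 on 0 → {s5, s6}.
s10 on 0 → {s7}.
s16 on 0 → {s0}.
No 0-transition from s3, s8, s11.
Union after reading 0: {s0, s5, s6, s7}.
Now take the ε-closure:
From s5 via ε: add s11, s15.
From s6 via ε: add s14.
From s15 via ε: add s13.
From s13 via ε: add s3.
From s3 via ε: add s8, s16.
No new states can be added; the closed set is {s0, s3, s5, s6, s7, s8, s11, s13, s14, s15, s16}.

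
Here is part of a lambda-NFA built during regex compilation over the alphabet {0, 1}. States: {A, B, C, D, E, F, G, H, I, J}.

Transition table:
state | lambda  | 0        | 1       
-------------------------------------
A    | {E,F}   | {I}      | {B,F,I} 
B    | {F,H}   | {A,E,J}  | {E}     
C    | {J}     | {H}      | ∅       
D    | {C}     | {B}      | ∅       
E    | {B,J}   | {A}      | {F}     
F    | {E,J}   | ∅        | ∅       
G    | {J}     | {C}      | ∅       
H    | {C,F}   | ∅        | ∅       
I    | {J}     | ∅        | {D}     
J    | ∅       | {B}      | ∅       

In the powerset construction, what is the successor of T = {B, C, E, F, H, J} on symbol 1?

B on 1 → {E}.
E on 1 → {F}.
No 1-transition from C, F, H, J.
Union after reading 1: {E, F}.
Now take the lambda-closure:
From E via lambda: add B, J.
From B via lambda: add H.
From H via lambda: add C.
No new states can be added; the closed set is {B, C, E, F, H, J}.

{B, C, E, F, H, J}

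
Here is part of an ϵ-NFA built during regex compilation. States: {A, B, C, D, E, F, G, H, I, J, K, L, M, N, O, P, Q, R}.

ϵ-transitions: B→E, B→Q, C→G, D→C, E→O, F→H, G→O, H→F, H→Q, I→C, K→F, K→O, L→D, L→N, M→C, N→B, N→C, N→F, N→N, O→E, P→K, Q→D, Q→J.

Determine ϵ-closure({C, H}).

{C, D, E, F, G, H, J, O, Q}

Start with {C, H}.
From C via ϵ: add G.
From H via ϵ: add F, Q.
From G via ϵ: add O.
From Q via ϵ: add D, J.
From O via ϵ: add E.
No new states can be added; the closed set is {C, D, E, F, G, H, J, O, Q}.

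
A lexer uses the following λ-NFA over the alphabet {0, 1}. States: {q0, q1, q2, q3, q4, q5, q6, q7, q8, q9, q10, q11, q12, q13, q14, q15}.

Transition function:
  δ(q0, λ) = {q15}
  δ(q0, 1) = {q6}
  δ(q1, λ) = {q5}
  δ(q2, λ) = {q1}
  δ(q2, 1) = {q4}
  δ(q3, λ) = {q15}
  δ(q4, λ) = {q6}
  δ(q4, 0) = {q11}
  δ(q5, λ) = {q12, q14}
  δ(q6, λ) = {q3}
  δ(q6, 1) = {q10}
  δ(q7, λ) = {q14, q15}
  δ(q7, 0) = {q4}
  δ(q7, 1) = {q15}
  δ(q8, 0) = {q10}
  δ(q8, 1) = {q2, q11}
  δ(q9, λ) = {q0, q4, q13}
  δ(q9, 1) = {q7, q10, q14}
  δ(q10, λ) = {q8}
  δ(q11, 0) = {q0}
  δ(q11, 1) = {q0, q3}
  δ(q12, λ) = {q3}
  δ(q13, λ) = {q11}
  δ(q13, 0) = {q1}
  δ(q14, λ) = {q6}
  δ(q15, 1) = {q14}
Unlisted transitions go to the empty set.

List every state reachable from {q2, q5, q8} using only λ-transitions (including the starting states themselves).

{q1, q2, q3, q5, q6, q8, q12, q14, q15}

Start with {q2, q5, q8}.
From q2 via λ: add q1.
From q5 via λ: add q12, q14.
From q12 via λ: add q3.
From q14 via λ: add q6.
From q3 via λ: add q15.
No new states can be added; the closed set is {q1, q2, q3, q5, q6, q8, q12, q14, q15}.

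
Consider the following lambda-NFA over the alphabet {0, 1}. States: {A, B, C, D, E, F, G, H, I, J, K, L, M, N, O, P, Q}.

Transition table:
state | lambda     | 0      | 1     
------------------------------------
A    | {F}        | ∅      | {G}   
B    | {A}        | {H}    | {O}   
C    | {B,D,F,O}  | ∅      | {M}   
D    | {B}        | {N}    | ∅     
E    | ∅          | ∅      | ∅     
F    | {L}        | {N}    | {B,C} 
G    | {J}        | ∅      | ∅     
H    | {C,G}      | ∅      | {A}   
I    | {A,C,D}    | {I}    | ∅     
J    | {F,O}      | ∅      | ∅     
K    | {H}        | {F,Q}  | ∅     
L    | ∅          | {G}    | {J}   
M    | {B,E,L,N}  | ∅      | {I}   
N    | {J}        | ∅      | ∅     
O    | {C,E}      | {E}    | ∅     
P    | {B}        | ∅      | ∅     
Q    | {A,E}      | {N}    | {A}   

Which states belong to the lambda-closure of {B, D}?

Start with {B, D}.
From B via lambda: add A.
From A via lambda: add F.
From F via lambda: add L.
No new states can be added; the closed set is {A, B, D, F, L}.

{A, B, D, F, L}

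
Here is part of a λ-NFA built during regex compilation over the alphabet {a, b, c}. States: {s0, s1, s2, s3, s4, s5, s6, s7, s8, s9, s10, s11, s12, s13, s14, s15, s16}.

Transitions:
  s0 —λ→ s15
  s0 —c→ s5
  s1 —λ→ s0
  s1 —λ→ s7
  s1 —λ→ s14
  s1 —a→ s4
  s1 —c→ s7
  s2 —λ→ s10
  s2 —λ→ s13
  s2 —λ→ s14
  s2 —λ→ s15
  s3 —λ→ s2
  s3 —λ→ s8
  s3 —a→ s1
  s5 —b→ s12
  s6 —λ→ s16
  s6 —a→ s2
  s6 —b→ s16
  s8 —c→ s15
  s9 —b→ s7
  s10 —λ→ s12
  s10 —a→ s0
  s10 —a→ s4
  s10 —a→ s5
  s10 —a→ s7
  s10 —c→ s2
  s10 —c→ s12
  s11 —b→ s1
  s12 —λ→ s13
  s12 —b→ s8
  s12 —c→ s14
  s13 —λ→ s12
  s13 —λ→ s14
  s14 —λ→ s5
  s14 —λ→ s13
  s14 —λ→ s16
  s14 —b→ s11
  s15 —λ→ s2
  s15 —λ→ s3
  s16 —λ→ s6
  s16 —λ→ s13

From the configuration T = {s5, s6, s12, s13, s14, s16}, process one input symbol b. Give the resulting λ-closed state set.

s5 on b → {s12}.
s6 on b → {s16}.
s12 on b → {s8}.
s14 on b → {s11}.
No b-transition from s13, s16.
Union after reading b: {s8, s11, s12, s16}.
Now take the λ-closure:
From s12 via λ: add s13.
From s16 via λ: add s6.
From s13 via λ: add s14.
From s14 via λ: add s5.
No new states can be added; the closed set is {s5, s6, s8, s11, s12, s13, s14, s16}.

{s5, s6, s8, s11, s12, s13, s14, s16}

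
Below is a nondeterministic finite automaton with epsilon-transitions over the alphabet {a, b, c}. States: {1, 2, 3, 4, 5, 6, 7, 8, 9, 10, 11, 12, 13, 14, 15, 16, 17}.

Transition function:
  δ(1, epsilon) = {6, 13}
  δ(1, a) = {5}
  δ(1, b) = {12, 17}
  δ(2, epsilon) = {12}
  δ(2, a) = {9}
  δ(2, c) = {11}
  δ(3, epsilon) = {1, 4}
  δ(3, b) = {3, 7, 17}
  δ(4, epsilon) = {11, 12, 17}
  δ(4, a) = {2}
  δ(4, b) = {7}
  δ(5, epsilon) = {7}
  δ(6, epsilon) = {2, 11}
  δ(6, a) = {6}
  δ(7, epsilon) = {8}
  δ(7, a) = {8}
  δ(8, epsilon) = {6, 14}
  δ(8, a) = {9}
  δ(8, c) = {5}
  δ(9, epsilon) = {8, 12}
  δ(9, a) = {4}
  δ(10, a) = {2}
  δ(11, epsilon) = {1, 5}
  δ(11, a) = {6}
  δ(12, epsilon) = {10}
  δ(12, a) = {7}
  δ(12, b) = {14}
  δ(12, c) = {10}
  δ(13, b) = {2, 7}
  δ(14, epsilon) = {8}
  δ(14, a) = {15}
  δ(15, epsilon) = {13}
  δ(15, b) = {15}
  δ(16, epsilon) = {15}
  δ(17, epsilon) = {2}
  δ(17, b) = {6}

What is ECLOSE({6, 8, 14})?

{1, 2, 5, 6, 7, 8, 10, 11, 12, 13, 14}

Start with {6, 8, 14}.
From 6 via epsilon: add 2, 11.
From 2 via epsilon: add 12.
From 11 via epsilon: add 1, 5.
From 1 via epsilon: add 13.
From 5 via epsilon: add 7.
From 12 via epsilon: add 10.
No new states can be added; the closed set is {1, 2, 5, 6, 7, 8, 10, 11, 12, 13, 14}.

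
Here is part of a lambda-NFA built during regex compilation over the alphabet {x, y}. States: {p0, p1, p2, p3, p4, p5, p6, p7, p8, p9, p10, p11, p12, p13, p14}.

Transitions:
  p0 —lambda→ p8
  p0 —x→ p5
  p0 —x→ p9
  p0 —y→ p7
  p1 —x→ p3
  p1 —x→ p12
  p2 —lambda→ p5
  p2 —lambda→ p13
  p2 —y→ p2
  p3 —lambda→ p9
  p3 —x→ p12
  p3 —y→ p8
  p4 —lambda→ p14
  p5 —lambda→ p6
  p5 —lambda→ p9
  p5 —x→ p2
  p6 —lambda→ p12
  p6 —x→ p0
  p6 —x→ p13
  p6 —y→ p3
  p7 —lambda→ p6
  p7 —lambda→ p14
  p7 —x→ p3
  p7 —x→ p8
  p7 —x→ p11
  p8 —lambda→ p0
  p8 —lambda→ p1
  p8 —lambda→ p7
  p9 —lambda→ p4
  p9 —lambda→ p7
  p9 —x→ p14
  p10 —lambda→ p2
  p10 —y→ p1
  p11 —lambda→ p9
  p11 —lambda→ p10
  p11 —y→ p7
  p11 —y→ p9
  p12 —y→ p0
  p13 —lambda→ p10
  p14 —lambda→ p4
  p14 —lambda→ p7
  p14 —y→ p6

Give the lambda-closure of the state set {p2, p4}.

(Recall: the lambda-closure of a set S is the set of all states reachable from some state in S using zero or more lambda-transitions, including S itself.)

Start with {p2, p4}.
From p2 via lambda: add p5, p13.
From p4 via lambda: add p14.
From p5 via lambda: add p6, p9.
From p13 via lambda: add p10.
From p14 via lambda: add p7.
From p6 via lambda: add p12.
No new states can be added; the closed set is {p2, p4, p5, p6, p7, p9, p10, p12, p13, p14}.

{p2, p4, p5, p6, p7, p9, p10, p12, p13, p14}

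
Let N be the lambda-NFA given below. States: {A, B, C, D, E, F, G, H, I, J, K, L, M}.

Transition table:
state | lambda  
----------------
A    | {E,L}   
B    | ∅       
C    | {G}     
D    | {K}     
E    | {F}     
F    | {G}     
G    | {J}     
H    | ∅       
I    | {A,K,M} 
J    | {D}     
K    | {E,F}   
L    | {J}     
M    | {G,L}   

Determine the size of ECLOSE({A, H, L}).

9

Start with {A, H, L}.
From A via lambda: add E.
From L via lambda: add J.
From E via lambda: add F.
From J via lambda: add D.
From D via lambda: add K.
From F via lambda: add G.
lambda-closure = {A, D, E, F, G, H, J, K, L}, which has 9 states.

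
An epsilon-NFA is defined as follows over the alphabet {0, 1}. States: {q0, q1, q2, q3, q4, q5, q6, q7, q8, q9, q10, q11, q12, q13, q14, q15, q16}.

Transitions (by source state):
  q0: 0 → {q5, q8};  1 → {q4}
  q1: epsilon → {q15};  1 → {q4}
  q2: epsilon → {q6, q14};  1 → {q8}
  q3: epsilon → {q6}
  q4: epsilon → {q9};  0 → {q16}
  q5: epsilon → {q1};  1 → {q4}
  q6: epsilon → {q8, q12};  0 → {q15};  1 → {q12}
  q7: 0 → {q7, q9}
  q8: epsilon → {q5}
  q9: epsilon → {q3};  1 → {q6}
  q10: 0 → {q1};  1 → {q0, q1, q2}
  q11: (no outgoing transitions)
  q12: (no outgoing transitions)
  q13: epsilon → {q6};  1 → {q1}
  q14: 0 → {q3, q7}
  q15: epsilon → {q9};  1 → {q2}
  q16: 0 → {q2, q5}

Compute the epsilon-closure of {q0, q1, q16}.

{q0, q1, q3, q5, q6, q8, q9, q12, q15, q16}

Start with {q0, q1, q16}.
From q1 via epsilon: add q15.
From q15 via epsilon: add q9.
From q9 via epsilon: add q3.
From q3 via epsilon: add q6.
From q6 via epsilon: add q8, q12.
From q8 via epsilon: add q5.
No new states can be added; the closed set is {q0, q1, q3, q5, q6, q8, q9, q12, q15, q16}.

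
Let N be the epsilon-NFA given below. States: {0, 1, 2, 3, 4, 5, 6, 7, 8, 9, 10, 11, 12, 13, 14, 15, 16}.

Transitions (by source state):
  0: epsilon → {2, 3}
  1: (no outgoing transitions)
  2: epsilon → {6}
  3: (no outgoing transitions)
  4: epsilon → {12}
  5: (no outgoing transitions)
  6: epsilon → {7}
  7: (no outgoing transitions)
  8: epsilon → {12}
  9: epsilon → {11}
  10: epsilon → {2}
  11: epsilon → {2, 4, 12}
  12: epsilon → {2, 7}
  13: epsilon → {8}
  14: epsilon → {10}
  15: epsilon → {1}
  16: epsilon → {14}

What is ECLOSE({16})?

Start with {16}.
From 16 via epsilon: add 14.
From 14 via epsilon: add 10.
From 10 via epsilon: add 2.
From 2 via epsilon: add 6.
From 6 via epsilon: add 7.
No new states can be added; the closed set is {2, 6, 7, 10, 14, 16}.

{2, 6, 7, 10, 14, 16}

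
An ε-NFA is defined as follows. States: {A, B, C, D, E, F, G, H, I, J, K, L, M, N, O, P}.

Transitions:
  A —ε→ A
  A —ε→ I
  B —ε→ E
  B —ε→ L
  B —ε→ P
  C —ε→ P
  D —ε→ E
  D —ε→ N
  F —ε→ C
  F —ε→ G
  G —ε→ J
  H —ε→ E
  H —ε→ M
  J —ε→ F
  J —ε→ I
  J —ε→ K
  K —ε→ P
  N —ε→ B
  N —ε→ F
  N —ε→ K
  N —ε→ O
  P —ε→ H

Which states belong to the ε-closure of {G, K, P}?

{C, E, F, G, H, I, J, K, M, P}

Start with {G, K, P}.
From G via ε: add J.
From P via ε: add H.
From H via ε: add E, M.
From J via ε: add F, I.
From F via ε: add C.
No new states can be added; the closed set is {C, E, F, G, H, I, J, K, M, P}.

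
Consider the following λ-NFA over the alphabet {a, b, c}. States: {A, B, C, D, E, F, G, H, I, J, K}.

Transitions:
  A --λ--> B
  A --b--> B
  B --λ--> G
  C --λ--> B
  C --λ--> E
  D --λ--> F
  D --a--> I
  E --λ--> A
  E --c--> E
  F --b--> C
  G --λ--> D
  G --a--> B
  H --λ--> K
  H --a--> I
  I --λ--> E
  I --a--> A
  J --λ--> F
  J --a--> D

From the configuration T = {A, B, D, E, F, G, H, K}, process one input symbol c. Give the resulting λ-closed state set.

{A, B, D, E, F, G}

E on c → {E}.
No c-transition from A, B, D, F, G, H, K.
Union after reading c: {E}.
Now take the λ-closure:
From E via λ: add A.
From A via λ: add B.
From B via λ: add G.
From G via λ: add D.
From D via λ: add F.
No new states can be added; the closed set is {A, B, D, E, F, G}.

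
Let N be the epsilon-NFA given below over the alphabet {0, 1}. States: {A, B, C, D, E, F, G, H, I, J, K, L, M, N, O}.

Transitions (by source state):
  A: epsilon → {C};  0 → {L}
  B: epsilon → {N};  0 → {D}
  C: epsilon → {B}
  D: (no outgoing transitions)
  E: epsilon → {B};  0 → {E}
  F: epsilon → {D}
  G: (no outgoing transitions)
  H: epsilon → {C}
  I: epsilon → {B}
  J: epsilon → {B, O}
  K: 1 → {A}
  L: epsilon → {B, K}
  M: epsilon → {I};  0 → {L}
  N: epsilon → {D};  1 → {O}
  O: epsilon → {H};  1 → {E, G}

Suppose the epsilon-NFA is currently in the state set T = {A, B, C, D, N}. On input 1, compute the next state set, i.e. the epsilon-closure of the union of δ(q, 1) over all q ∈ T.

{B, C, D, H, N, O}

N on 1 → {O}.
No 1-transition from A, B, C, D.
Union after reading 1: {O}.
Now take the epsilon-closure:
From O via epsilon: add H.
From H via epsilon: add C.
From C via epsilon: add B.
From B via epsilon: add N.
From N via epsilon: add D.
No new states can be added; the closed set is {B, C, D, H, N, O}.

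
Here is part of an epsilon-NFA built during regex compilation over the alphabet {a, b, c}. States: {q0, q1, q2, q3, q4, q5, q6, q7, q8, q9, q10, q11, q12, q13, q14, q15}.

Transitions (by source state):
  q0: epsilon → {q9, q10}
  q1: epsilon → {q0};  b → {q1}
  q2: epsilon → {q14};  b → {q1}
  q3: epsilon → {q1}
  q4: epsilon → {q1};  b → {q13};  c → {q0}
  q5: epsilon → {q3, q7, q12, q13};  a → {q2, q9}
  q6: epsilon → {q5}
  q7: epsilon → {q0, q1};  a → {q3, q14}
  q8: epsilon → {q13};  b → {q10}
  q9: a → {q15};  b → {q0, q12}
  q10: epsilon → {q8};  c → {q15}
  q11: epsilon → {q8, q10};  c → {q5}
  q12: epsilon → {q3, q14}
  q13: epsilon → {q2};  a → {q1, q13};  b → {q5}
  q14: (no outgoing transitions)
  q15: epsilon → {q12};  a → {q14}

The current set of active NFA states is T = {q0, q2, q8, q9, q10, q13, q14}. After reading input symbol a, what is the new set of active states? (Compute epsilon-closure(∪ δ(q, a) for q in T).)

{q0, q1, q2, q3, q8, q9, q10, q12, q13, q14, q15}

q9 on a → {q15}.
q13 on a → {q1, q13}.
No a-transition from q0, q2, q8, q10, q14.
Union after reading a: {q1, q13, q15}.
Now take the epsilon-closure:
From q1 via epsilon: add q0.
From q13 via epsilon: add q2.
From q15 via epsilon: add q12.
From q0 via epsilon: add q9, q10.
From q2 via epsilon: add q14.
From q12 via epsilon: add q3.
From q10 via epsilon: add q8.
No new states can be added; the closed set is {q0, q1, q2, q3, q8, q9, q10, q12, q13, q14, q15}.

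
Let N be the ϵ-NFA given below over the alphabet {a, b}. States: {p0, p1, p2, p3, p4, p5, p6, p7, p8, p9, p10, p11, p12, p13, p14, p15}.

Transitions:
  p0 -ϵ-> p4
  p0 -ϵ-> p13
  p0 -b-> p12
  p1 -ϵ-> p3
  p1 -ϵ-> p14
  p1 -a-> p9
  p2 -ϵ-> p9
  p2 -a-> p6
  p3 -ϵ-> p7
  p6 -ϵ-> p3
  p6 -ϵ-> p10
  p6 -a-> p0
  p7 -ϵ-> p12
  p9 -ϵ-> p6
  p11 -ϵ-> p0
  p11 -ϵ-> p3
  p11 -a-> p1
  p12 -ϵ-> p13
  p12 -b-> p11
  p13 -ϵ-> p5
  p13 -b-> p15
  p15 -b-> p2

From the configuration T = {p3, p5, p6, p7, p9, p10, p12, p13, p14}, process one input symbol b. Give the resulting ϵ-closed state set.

{p0, p3, p4, p5, p7, p11, p12, p13, p15}

p12 on b → {p11}.
p13 on b → {p15}.
No b-transition from p3, p5, p6, p7, p9, p10, p14.
Union after reading b: {p11, p15}.
Now take the ϵ-closure:
From p11 via ϵ: add p0, p3.
From p0 via ϵ: add p4, p13.
From p3 via ϵ: add p7.
From p7 via ϵ: add p12.
From p13 via ϵ: add p5.
No new states can be added; the closed set is {p0, p3, p4, p5, p7, p11, p12, p13, p15}.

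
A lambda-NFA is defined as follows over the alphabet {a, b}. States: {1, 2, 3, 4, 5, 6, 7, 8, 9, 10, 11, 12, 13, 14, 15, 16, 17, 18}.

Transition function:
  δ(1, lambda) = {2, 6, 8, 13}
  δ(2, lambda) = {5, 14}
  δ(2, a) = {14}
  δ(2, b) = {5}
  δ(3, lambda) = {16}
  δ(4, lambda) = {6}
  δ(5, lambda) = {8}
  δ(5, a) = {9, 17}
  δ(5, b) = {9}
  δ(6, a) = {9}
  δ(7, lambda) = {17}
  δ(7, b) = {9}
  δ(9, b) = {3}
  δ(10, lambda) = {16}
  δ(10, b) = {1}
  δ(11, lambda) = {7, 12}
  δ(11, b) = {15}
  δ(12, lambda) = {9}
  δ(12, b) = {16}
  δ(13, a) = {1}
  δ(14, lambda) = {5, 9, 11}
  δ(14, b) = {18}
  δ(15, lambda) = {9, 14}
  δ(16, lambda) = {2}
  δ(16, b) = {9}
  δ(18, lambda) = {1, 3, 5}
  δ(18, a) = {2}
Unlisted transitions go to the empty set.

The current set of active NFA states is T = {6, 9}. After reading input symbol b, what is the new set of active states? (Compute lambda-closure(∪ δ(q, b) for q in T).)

{2, 3, 5, 7, 8, 9, 11, 12, 14, 16, 17}

9 on b → {3}.
No b-transition from 6.
Union after reading b: {3}.
Now take the lambda-closure:
From 3 via lambda: add 16.
From 16 via lambda: add 2.
From 2 via lambda: add 5, 14.
From 5 via lambda: add 8.
From 14 via lambda: add 9, 11.
From 11 via lambda: add 7, 12.
From 7 via lambda: add 17.
No new states can be added; the closed set is {2, 3, 5, 7, 8, 9, 11, 12, 14, 16, 17}.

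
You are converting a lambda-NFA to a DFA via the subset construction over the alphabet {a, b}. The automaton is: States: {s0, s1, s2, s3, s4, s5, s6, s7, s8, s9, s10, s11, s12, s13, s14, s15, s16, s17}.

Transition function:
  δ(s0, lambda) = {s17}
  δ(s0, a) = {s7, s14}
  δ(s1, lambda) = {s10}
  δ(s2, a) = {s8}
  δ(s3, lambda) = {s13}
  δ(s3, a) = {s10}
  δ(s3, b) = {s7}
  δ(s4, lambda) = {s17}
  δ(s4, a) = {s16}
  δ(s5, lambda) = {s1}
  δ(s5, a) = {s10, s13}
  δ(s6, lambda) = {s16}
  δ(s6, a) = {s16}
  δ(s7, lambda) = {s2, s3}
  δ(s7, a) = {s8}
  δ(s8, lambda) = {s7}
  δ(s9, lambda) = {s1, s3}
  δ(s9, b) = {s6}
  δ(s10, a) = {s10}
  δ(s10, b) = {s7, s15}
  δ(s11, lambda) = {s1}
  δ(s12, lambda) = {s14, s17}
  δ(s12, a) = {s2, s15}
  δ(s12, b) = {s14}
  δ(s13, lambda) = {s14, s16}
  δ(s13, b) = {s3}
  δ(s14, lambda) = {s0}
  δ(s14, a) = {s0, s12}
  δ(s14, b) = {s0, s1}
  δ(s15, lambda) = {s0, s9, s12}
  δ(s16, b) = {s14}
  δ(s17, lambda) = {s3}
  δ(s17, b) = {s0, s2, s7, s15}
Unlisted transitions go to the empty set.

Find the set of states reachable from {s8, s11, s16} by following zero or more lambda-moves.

Start with {s8, s11, s16}.
From s8 via lambda: add s7.
From s11 via lambda: add s1.
From s1 via lambda: add s10.
From s7 via lambda: add s2, s3.
From s3 via lambda: add s13.
From s13 via lambda: add s14.
From s14 via lambda: add s0.
From s0 via lambda: add s17.
No new states can be added; the closed set is {s0, s1, s2, s3, s7, s8, s10, s11, s13, s14, s16, s17}.

{s0, s1, s2, s3, s7, s8, s10, s11, s13, s14, s16, s17}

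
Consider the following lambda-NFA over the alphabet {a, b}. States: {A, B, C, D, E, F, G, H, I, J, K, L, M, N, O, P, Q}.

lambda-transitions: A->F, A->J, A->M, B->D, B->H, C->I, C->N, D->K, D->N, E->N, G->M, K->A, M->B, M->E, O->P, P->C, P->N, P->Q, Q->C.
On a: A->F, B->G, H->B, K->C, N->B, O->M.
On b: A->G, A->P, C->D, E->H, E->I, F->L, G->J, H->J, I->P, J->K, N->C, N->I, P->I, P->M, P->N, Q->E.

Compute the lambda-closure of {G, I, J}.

Start with {G, I, J}.
From G via lambda: add M.
From M via lambda: add B, E.
From B via lambda: add D, H.
From E via lambda: add N.
From D via lambda: add K.
From K via lambda: add A.
From A via lambda: add F.
No new states can be added; the closed set is {A, B, D, E, F, G, H, I, J, K, M, N}.

{A, B, D, E, F, G, H, I, J, K, M, N}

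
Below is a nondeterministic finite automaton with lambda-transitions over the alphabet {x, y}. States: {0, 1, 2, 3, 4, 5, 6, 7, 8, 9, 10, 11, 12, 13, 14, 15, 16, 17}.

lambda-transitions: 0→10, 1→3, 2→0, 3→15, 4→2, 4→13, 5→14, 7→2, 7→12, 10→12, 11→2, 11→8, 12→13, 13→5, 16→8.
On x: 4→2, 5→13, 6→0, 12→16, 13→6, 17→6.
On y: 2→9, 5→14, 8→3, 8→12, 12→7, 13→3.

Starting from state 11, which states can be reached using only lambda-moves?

Start with {11}.
From 11 via lambda: add 2, 8.
From 2 via lambda: add 0.
From 0 via lambda: add 10.
From 10 via lambda: add 12.
From 12 via lambda: add 13.
From 13 via lambda: add 5.
From 5 via lambda: add 14.
No new states can be added; the closed set is {0, 2, 5, 8, 10, 11, 12, 13, 14}.

{0, 2, 5, 8, 10, 11, 12, 13, 14}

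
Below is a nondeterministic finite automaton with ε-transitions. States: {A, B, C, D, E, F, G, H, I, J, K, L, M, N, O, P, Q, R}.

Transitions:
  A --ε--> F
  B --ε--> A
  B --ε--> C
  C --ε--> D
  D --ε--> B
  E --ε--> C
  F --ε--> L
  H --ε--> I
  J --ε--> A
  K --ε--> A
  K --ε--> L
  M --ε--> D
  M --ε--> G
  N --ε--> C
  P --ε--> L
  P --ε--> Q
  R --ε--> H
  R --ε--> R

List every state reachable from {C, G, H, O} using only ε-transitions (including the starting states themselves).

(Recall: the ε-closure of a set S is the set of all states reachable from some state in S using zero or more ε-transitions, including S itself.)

{A, B, C, D, F, G, H, I, L, O}

Start with {C, G, H, O}.
From C via ε: add D.
From H via ε: add I.
From D via ε: add B.
From B via ε: add A.
From A via ε: add F.
From F via ε: add L.
No new states can be added; the closed set is {A, B, C, D, F, G, H, I, L, O}.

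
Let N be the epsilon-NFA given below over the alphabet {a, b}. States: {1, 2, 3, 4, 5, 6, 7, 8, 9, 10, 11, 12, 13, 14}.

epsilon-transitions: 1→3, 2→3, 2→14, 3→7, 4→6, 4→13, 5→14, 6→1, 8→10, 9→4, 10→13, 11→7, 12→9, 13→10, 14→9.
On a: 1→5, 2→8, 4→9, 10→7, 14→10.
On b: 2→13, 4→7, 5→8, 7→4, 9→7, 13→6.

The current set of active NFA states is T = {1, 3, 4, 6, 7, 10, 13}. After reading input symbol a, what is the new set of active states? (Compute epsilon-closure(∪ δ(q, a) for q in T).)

1 on a → {5}.
4 on a → {9}.
10 on a → {7}.
No a-transition from 3, 6, 7, 13.
Union after reading a: {5, 7, 9}.
Now take the epsilon-closure:
From 5 via epsilon: add 14.
From 9 via epsilon: add 4.
From 4 via epsilon: add 6, 13.
From 6 via epsilon: add 1.
From 13 via epsilon: add 10.
From 1 via epsilon: add 3.
No new states can be added; the closed set is {1, 3, 4, 5, 6, 7, 9, 10, 13, 14}.

{1, 3, 4, 5, 6, 7, 9, 10, 13, 14}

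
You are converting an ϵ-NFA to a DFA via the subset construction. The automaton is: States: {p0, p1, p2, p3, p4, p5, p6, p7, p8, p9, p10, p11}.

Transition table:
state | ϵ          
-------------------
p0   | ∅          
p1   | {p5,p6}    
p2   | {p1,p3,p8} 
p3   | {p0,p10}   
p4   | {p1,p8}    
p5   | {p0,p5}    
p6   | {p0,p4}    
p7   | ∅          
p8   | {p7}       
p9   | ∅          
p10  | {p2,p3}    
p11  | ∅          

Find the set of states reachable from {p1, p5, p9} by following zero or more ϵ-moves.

{p0, p1, p4, p5, p6, p7, p8, p9}

Start with {p1, p5, p9}.
From p1 via ϵ: add p6.
From p5 via ϵ: add p0.
From p6 via ϵ: add p4.
From p4 via ϵ: add p8.
From p8 via ϵ: add p7.
No new states can be added; the closed set is {p0, p1, p4, p5, p6, p7, p8, p9}.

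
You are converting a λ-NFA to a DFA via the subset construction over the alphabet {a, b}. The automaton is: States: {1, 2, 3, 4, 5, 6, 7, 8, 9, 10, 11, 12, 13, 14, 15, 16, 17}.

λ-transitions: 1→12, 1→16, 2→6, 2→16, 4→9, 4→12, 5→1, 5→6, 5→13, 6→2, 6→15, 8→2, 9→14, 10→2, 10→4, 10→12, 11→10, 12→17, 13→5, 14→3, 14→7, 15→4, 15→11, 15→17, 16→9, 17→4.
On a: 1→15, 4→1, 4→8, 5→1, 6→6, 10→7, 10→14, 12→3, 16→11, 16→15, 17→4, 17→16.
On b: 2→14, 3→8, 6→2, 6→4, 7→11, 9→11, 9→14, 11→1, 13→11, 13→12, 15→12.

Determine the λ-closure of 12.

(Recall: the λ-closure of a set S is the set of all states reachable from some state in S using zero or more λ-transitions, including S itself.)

Start with {12}.
From 12 via λ: add 17.
From 17 via λ: add 4.
From 4 via λ: add 9.
From 9 via λ: add 14.
From 14 via λ: add 3, 7.
No new states can be added; the closed set is {3, 4, 7, 9, 12, 14, 17}.

{3, 4, 7, 9, 12, 14, 17}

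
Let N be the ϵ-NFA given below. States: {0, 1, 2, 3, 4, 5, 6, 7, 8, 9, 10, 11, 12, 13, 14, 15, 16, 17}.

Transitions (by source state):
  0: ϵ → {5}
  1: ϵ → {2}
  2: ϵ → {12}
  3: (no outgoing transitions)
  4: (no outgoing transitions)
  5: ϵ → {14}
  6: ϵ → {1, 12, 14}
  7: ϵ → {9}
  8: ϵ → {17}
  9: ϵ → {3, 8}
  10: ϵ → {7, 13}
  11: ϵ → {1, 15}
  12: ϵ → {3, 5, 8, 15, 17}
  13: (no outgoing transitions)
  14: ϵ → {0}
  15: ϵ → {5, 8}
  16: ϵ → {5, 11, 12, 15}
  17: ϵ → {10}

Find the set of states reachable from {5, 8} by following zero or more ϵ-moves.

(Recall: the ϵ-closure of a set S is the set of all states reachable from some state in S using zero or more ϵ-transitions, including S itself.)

{0, 3, 5, 7, 8, 9, 10, 13, 14, 17}

Start with {5, 8}.
From 5 via ϵ: add 14.
From 8 via ϵ: add 17.
From 14 via ϵ: add 0.
From 17 via ϵ: add 10.
From 10 via ϵ: add 7, 13.
From 7 via ϵ: add 9.
From 9 via ϵ: add 3.
No new states can be added; the closed set is {0, 3, 5, 7, 8, 9, 10, 13, 14, 17}.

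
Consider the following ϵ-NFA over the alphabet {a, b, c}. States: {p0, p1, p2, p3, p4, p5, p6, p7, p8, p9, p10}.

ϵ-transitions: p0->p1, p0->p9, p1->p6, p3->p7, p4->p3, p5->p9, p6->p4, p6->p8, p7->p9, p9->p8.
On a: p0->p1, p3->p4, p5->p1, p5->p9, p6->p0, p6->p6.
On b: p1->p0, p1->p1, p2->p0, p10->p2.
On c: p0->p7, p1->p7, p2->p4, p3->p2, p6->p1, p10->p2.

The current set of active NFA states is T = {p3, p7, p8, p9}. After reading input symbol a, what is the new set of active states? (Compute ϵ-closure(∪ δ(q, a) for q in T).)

p3 on a → {p4}.
No a-transition from p7, p8, p9.
Union after reading a: {p4}.
Now take the ϵ-closure:
From p4 via ϵ: add p3.
From p3 via ϵ: add p7.
From p7 via ϵ: add p9.
From p9 via ϵ: add p8.
No new states can be added; the closed set is {p3, p4, p7, p8, p9}.

{p3, p4, p7, p8, p9}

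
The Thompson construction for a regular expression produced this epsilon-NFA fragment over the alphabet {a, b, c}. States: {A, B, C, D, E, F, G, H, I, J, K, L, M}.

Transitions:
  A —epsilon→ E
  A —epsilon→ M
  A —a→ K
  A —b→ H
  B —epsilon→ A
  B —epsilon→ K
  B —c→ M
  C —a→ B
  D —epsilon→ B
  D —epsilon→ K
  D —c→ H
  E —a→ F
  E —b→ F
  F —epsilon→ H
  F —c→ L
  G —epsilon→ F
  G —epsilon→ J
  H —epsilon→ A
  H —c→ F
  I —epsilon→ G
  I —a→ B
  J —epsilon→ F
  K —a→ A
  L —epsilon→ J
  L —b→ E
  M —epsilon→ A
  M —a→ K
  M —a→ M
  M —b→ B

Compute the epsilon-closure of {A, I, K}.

{A, E, F, G, H, I, J, K, M}

Start with {A, I, K}.
From A via epsilon: add E, M.
From I via epsilon: add G.
From G via epsilon: add F, J.
From F via epsilon: add H.
No new states can be added; the closed set is {A, E, F, G, H, I, J, K, M}.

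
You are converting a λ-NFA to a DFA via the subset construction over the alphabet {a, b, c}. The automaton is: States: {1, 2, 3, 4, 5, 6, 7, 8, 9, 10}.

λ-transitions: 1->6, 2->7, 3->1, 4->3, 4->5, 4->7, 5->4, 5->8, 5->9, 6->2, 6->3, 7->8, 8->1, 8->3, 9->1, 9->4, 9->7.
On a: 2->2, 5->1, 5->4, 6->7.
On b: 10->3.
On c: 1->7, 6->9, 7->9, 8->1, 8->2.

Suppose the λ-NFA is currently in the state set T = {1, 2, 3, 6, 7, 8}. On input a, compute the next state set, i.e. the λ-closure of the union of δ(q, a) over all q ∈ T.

2 on a → {2}.
6 on a → {7}.
No a-transition from 1, 3, 7, 8.
Union after reading a: {2, 7}.
Now take the λ-closure:
From 7 via λ: add 8.
From 8 via λ: add 1, 3.
From 1 via λ: add 6.
No new states can be added; the closed set is {1, 2, 3, 6, 7, 8}.

{1, 2, 3, 6, 7, 8}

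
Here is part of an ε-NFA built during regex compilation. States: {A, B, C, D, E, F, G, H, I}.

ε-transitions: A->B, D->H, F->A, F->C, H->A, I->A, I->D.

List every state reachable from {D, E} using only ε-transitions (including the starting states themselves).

{A, B, D, E, H}

Start with {D, E}.
From D via ε: add H.
From H via ε: add A.
From A via ε: add B.
No new states can be added; the closed set is {A, B, D, E, H}.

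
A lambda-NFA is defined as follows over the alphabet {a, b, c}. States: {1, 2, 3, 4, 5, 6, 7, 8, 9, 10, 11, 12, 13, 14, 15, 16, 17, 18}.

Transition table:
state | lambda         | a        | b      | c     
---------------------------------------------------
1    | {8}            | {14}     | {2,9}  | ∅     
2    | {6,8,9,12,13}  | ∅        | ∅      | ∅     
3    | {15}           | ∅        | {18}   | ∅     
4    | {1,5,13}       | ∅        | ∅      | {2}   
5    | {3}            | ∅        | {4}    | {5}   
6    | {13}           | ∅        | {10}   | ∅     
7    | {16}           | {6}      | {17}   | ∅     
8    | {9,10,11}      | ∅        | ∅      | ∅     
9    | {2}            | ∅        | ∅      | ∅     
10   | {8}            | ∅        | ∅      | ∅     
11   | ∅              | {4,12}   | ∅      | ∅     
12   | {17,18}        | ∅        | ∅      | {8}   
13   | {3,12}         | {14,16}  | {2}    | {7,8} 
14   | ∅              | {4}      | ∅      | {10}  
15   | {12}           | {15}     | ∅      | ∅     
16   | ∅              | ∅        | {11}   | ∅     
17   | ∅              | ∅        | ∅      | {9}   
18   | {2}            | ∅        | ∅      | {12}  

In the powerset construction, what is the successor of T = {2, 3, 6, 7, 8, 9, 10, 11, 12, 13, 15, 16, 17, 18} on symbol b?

{2, 3, 6, 8, 9, 10, 11, 12, 13, 15, 17, 18}

3 on b → {18}.
6 on b → {10}.
7 on b → {17}.
13 on b → {2}.
16 on b → {11}.
No b-transition from 2, 8, 9, 10, 11, 12, 15, 17, 18.
Union after reading b: {2, 10, 11, 17, 18}.
Now take the lambda-closure:
From 2 via lambda: add 6, 8, 9, 12, 13.
From 13 via lambda: add 3.
From 3 via lambda: add 15.
No new states can be added; the closed set is {2, 3, 6, 8, 9, 10, 11, 12, 13, 15, 17, 18}.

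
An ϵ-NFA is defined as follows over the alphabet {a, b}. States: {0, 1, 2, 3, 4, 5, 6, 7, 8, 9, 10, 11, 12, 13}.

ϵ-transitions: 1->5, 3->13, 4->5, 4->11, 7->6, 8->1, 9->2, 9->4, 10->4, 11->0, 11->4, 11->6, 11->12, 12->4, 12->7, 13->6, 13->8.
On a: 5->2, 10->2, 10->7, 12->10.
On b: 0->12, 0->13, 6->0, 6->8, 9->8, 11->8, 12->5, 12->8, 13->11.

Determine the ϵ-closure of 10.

{0, 4, 5, 6, 7, 10, 11, 12}

Start with {10}.
From 10 via ϵ: add 4.
From 4 via ϵ: add 5, 11.
From 11 via ϵ: add 0, 6, 12.
From 12 via ϵ: add 7.
No new states can be added; the closed set is {0, 4, 5, 6, 7, 10, 11, 12}.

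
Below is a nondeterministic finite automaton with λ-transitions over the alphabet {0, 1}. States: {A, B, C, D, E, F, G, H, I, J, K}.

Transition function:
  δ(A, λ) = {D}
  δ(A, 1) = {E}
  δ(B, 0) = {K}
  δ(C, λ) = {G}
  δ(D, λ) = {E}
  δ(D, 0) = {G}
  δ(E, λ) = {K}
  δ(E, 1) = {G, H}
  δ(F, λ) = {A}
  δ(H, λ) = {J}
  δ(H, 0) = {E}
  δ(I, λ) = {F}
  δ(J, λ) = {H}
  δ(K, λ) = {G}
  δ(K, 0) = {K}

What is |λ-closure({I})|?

7

Start with {I}.
From I via λ: add F.
From F via λ: add A.
From A via λ: add D.
From D via λ: add E.
From E via λ: add K.
From K via λ: add G.
λ-closure = {A, D, E, F, G, I, K}, which has 7 states.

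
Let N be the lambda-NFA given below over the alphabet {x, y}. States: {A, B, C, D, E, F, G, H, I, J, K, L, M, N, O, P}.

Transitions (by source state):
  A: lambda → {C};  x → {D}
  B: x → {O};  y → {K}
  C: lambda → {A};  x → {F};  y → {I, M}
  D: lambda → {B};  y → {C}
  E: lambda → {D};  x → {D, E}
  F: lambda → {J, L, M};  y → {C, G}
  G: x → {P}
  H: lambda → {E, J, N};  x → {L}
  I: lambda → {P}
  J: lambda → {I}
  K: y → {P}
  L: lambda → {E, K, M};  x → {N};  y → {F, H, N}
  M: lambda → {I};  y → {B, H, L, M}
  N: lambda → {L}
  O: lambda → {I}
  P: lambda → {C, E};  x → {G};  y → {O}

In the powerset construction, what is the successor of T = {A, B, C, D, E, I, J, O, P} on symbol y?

{A, B, C, D, E, I, K, M, O, P}

B on y → {K}.
C on y → {I, M}.
D on y → {C}.
P on y → {O}.
No y-transition from A, E, I, J, O.
Union after reading y: {C, I, K, M, O}.
Now take the lambda-closure:
From C via lambda: add A.
From I via lambda: add P.
From P via lambda: add E.
From E via lambda: add D.
From D via lambda: add B.
No new states can be added; the closed set is {A, B, C, D, E, I, K, M, O, P}.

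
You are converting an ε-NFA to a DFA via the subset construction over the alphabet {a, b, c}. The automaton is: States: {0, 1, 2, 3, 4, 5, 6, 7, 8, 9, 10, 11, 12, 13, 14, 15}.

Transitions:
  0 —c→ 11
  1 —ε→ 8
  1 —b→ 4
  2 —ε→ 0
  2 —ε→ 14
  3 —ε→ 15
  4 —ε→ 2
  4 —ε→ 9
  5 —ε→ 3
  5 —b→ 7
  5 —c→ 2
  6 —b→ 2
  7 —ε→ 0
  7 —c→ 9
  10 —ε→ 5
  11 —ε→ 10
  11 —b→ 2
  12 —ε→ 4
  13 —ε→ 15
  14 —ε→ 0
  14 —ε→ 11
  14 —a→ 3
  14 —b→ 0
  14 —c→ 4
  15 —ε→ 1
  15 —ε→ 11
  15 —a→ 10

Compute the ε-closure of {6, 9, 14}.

{0, 1, 3, 5, 6, 8, 9, 10, 11, 14, 15}

Start with {6, 9, 14}.
From 14 via ε: add 0, 11.
From 11 via ε: add 10.
From 10 via ε: add 5.
From 5 via ε: add 3.
From 3 via ε: add 15.
From 15 via ε: add 1.
From 1 via ε: add 8.
No new states can be added; the closed set is {0, 1, 3, 5, 6, 8, 9, 10, 11, 14, 15}.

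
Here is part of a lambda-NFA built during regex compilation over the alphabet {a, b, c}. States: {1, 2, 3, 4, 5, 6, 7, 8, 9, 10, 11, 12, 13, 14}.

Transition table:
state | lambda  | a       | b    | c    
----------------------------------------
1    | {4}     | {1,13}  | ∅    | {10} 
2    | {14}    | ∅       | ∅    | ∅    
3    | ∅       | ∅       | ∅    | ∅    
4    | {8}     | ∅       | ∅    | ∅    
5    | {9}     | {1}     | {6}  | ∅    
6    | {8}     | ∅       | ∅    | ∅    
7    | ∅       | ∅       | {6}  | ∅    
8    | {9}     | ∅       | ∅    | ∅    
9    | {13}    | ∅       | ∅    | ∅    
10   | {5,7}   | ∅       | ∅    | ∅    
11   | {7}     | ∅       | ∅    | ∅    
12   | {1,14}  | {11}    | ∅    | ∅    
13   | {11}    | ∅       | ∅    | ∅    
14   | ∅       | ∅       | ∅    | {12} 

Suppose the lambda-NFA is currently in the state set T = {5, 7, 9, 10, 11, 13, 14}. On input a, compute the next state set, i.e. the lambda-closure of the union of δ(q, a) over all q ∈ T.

{1, 4, 7, 8, 9, 11, 13}

5 on a → {1}.
No a-transition from 7, 9, 10, 11, 13, 14.
Union after reading a: {1}.
Now take the lambda-closure:
From 1 via lambda: add 4.
From 4 via lambda: add 8.
From 8 via lambda: add 9.
From 9 via lambda: add 13.
From 13 via lambda: add 11.
From 11 via lambda: add 7.
No new states can be added; the closed set is {1, 4, 7, 8, 9, 11, 13}.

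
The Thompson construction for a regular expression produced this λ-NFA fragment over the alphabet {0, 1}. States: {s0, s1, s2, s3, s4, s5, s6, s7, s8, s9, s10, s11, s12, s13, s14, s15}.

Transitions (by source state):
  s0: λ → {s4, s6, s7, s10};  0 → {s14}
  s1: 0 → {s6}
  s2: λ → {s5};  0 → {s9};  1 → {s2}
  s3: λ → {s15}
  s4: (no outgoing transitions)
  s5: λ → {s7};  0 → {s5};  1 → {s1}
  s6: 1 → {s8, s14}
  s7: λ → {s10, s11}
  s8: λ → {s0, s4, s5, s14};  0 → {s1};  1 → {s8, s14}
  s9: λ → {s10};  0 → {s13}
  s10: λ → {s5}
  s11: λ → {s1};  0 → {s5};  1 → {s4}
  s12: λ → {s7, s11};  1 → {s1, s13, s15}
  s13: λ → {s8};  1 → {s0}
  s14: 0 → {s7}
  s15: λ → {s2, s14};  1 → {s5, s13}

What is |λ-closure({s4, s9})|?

7

Start with {s4, s9}.
From s9 via λ: add s10.
From s10 via λ: add s5.
From s5 via λ: add s7.
From s7 via λ: add s11.
From s11 via λ: add s1.
λ-closure = {s1, s4, s5, s7, s9, s10, s11}, which has 7 states.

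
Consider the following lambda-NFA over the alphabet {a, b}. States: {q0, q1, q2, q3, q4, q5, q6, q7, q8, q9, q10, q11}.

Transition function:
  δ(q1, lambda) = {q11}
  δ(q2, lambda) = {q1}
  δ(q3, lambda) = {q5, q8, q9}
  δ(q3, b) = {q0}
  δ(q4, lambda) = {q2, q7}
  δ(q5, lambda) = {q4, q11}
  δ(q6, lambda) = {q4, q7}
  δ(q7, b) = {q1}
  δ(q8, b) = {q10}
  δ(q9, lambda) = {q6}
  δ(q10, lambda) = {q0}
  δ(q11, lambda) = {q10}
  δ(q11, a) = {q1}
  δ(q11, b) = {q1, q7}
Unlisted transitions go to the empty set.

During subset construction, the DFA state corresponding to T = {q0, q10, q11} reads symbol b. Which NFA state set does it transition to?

q11 on b → {q1, q7}.
No b-transition from q0, q10.
Union after reading b: {q1, q7}.
Now take the lambda-closure:
From q1 via lambda: add q11.
From q11 via lambda: add q10.
From q10 via lambda: add q0.
No new states can be added; the closed set is {q0, q1, q7, q10, q11}.

{q0, q1, q7, q10, q11}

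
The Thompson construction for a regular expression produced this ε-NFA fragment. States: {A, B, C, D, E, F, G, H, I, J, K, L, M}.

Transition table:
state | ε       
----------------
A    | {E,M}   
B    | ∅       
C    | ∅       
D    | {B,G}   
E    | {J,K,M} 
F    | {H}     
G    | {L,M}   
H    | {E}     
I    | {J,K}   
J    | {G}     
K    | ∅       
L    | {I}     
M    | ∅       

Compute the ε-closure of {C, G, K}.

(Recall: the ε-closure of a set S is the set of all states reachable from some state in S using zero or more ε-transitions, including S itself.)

{C, G, I, J, K, L, M}

Start with {C, G, K}.
From G via ε: add L, M.
From L via ε: add I.
From I via ε: add J.
No new states can be added; the closed set is {C, G, I, J, K, L, M}.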